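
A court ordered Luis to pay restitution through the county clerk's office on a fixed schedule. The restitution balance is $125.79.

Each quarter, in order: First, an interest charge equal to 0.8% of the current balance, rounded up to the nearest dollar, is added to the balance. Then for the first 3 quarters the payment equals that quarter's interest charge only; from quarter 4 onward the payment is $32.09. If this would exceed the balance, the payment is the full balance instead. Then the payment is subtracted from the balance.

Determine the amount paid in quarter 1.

$2.00

# | Opening | Interest | Payment | End bal
1 | $125.79 | $2.00 | $2.00 | $125.79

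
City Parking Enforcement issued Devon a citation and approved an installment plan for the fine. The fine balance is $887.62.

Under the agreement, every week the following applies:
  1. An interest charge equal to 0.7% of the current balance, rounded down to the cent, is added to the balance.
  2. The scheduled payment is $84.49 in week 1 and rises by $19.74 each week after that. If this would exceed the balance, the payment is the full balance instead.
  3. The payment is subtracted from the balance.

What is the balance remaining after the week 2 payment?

$710.77

Week 1: $887.62 +$6.21 interest = $893.83; pay $84.49 → $809.34
Week 2: $809.34 +$5.66 interest = $815.00; pay $104.23 → $710.77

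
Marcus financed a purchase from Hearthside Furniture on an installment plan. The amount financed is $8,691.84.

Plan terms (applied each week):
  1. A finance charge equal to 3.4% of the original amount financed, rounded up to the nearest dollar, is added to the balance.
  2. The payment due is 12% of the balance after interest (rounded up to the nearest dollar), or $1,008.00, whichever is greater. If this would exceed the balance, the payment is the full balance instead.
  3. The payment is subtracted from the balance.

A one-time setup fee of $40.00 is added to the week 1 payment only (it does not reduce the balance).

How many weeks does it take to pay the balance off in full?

13

Week 1: $8,691.84 +$296.00 interest = $8,987.84; pay $1,079.00 (+ $40.00 fee) → $7,908.84
Week 2: $7,908.84 +$296.00 interest = $8,204.84; pay $1,008.00 → $7,196.84
Week 3: $7,196.84 +$296.00 interest = $7,492.84; pay $1,008.00 → $6,484.84
Week 4: $6,484.84 +$296.00 interest = $6,780.84; pay $1,008.00 → $5,772.84
Week 5: $5,772.84 +$296.00 interest = $6,068.84; pay $1,008.00 → $5,060.84
Week 6: $5,060.84 +$296.00 interest = $5,356.84; pay $1,008.00 → $4,348.84
Week 7: $4,348.84 +$296.00 interest = $4,644.84; pay $1,008.00 → $3,636.84
Week 8: $3,636.84 +$296.00 interest = $3,932.84; pay $1,008.00 → $2,924.84
Week 9: $2,924.84 +$296.00 interest = $3,220.84; pay $1,008.00 → $2,212.84
Week 10: $2,212.84 +$296.00 interest = $2,508.84; pay $1,008.00 → $1,500.84
Week 11: $1,500.84 +$296.00 interest = $1,796.84; pay $1,008.00 → $788.84
Week 12: $788.84 +$296.00 interest = $1,084.84; pay $1,008.00 → $76.84
Week 13: $76.84 +$296.00 interest = $372.84; pay $372.84 → $0.00
Balance reaches $0.00 in week 13.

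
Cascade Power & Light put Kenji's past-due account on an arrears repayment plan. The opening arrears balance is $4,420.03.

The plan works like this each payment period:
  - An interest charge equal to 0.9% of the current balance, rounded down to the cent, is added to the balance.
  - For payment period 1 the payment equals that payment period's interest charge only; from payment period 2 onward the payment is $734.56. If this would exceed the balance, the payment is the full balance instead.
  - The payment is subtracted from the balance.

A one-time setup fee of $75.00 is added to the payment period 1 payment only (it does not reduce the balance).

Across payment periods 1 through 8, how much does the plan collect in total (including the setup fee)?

$4,679.93

Payment period 1: opening $4,420.03; interest $39.78 → $4,459.81; payment $39.78 (+ $75.00 fee); balance $4,420.03
Payment period 2: opening $4,420.03; interest $39.78 → $4,459.81; payment $734.56; balance $3,725.25
Payment period 3: opening $3,725.25; interest $33.52 → $3,758.77; payment $734.56; balance $3,024.21
Payment period 4: opening $3,024.21; interest $27.21 → $3,051.42; payment $734.56; balance $2,316.86
Payment period 5: opening $2,316.86; interest $20.85 → $2,337.71; payment $734.56; balance $1,603.15
Payment period 6: opening $1,603.15; interest $14.42 → $1,617.57; payment $734.56; balance $883.01
Payment period 7: opening $883.01; interest $7.94 → $890.95; payment $734.56; balance $156.39
Payment period 8: opening $156.39; interest $1.40 → $157.79; payment $157.79; balance $0.00
Total paid: $4,679.93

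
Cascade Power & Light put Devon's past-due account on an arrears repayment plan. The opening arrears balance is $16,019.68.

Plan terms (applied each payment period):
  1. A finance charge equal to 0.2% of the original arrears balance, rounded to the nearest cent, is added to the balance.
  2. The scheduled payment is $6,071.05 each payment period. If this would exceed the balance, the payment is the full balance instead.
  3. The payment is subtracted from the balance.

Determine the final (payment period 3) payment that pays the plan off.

# | Opening | Interest | Payment | End bal
1 | $16,019.68 | $32.04 | $6,071.05 | $9,980.67
2 | $9,980.67 | $32.04 | $6,071.05 | $3,941.66
3 | $3,941.66 | $32.04 | $3,973.70 | $0.00

$3,973.70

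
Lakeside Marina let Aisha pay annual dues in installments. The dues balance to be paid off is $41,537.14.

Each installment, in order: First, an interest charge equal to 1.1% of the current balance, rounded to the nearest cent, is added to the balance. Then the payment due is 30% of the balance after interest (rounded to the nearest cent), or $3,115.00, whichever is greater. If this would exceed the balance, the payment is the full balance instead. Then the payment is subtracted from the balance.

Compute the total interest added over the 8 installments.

$1,428.51

Installment 1: opening $41,537.14; interest $456.91 → $41,994.05; payment $12,598.22; balance $29,395.83
Installment 2: opening $29,395.83; interest $323.35 → $29,719.18; payment $8,915.75; balance $20,803.43
Installment 3: opening $20,803.43; interest $228.84 → $21,032.27; payment $6,309.68; balance $14,722.59
Installment 4: opening $14,722.59; interest $161.95 → $14,884.54; payment $4,465.36; balance $10,419.18
Installment 5: opening $10,419.18; interest $114.61 → $10,533.79; payment $3,160.14; balance $7,373.65
Installment 6: opening $7,373.65; interest $81.11 → $7,454.76; payment $3,115.00; balance $4,339.76
Installment 7: opening $4,339.76; interest $47.74 → $4,387.50; payment $3,115.00; balance $1,272.50
Installment 8: opening $1,272.50; interest $14.00 → $1,286.50; payment $1,286.50; balance $0.00
Total interest: $456.91 + $323.35 + $228.84 + $161.95 + $114.61 + $81.11 + $47.74 + $14.00 = $1,428.51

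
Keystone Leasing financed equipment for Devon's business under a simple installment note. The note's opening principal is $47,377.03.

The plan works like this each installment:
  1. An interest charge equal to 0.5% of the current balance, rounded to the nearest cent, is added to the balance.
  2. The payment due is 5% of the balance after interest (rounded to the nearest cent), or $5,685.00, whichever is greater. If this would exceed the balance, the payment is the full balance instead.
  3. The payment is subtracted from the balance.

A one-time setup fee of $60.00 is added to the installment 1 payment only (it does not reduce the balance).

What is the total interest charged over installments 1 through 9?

Installment 1: $47,377.03 +$236.89 interest = $47,613.92; pay $5,685.00 (+ $60.00 fee) → $41,928.92
Installment 2: $41,928.92 +$209.64 interest = $42,138.56; pay $5,685.00 → $36,453.56
Installment 3: $36,453.56 +$182.27 interest = $36,635.83; pay $5,685.00 → $30,950.83
Installment 4: $30,950.83 +$154.75 interest = $31,105.58; pay $5,685.00 → $25,420.58
Installment 5: $25,420.58 +$127.10 interest = $25,547.68; pay $5,685.00 → $19,862.68
Installment 6: $19,862.68 +$99.31 interest = $19,961.99; pay $5,685.00 → $14,276.99
Installment 7: $14,276.99 +$71.38 interest = $14,348.37; pay $5,685.00 → $8,663.37
Installment 8: $8,663.37 +$43.32 interest = $8,706.69; pay $5,685.00 → $3,021.69
Installment 9: $3,021.69 +$15.11 interest = $3,036.80; pay $3,036.80 → $0.00
Total interest: $236.89 + $209.64 + $182.27 + $154.75 + $127.10 + $99.31 + $71.38 + $43.32 + $15.11 = $1,139.77

$1,139.77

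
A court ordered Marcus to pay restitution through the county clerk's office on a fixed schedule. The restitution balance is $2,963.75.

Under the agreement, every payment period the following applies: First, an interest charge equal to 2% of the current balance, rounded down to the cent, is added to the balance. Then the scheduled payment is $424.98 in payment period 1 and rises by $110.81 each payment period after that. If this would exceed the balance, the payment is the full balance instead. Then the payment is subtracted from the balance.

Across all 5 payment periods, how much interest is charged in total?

Payment period 1: opening $2,963.75; interest $59.27 → $3,023.02; payment $424.98; balance $2,598.04
Payment period 2: opening $2,598.04; interest $51.96 → $2,650.00; payment $535.79; balance $2,114.21
Payment period 3: opening $2,114.21; interest $42.28 → $2,156.49; payment $646.60; balance $1,509.89
Payment period 4: opening $1,509.89; interest $30.19 → $1,540.08; payment $757.41; balance $782.67
Payment period 5: opening $782.67; interest $15.65 → $798.32; payment $798.32; balance $0.00
Total interest: $59.27 + $51.96 + $42.28 + $30.19 + $15.65 = $199.35

$199.35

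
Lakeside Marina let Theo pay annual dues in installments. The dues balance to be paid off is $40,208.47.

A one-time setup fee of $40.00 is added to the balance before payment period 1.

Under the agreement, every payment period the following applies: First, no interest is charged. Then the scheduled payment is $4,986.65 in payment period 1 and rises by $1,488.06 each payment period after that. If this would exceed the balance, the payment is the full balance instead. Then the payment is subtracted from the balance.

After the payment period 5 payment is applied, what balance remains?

Payment period 1: $40,248.47 − $4,986.65 → $35,261.82
Payment period 2: $35,261.82 − $6,474.71 → $28,787.11
Payment period 3: $28,787.11 − $7,962.77 → $20,824.34
Payment period 4: $20,824.34 − $9,450.83 → $11,373.51
Payment period 5: $11,373.51 − $10,938.89 → $434.62

$434.62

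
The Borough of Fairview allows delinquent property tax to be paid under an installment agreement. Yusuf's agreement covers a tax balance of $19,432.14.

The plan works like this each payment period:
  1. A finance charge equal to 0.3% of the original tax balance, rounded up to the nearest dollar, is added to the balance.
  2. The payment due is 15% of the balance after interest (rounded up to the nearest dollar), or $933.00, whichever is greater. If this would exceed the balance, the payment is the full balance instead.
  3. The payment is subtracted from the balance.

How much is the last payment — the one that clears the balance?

$351.14

Payment period 1: $19,432.14 +$59.00 interest = $19,491.14; pay $2,924.00 → $16,567.14
Payment period 2: $16,567.14 +$59.00 interest = $16,626.14; pay $2,494.00 → $14,132.14
Payment period 3: $14,132.14 +$59.00 interest = $14,191.14; pay $2,129.00 → $12,062.14
Payment period 4: $12,062.14 +$59.00 interest = $12,121.14; pay $1,819.00 → $10,302.14
Payment period 5: $10,302.14 +$59.00 interest = $10,361.14; pay $1,555.00 → $8,806.14
Payment period 6: $8,806.14 +$59.00 interest = $8,865.14; pay $1,330.00 → $7,535.14
Payment period 7: $7,535.14 +$59.00 interest = $7,594.14; pay $1,140.00 → $6,454.14
Payment period 8: $6,454.14 +$59.00 interest = $6,513.14; pay $977.00 → $5,536.14
Payment period 9: $5,536.14 +$59.00 interest = $5,595.14; pay $933.00 → $4,662.14
Payment period 10: $4,662.14 +$59.00 interest = $4,721.14; pay $933.00 → $3,788.14
Payment period 11: $3,788.14 +$59.00 interest = $3,847.14; pay $933.00 → $2,914.14
Payment period 12: $2,914.14 +$59.00 interest = $2,973.14; pay $933.00 → $2,040.14
Payment period 13: $2,040.14 +$59.00 interest = $2,099.14; pay $933.00 → $1,166.14
Payment period 14: $1,166.14 +$59.00 interest = $1,225.14; pay $933.00 → $292.14
Payment period 15: $292.14 +$59.00 interest = $351.14; pay $351.14 → $0.00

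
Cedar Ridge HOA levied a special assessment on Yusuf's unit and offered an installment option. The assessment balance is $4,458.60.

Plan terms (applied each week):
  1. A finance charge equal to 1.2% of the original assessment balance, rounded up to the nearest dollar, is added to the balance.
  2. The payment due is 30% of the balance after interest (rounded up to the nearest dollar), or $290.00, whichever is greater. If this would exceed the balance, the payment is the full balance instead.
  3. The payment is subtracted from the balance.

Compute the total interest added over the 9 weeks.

Week 1: $4,458.60 +$54.00 interest = $4,512.60; pay $1,354.00 → $3,158.60
Week 2: $3,158.60 +$54.00 interest = $3,212.60; pay $964.00 → $2,248.60
Week 3: $2,248.60 +$54.00 interest = $2,302.60; pay $691.00 → $1,611.60
Week 4: $1,611.60 +$54.00 interest = $1,665.60; pay $500.00 → $1,165.60
Week 5: $1,165.60 +$54.00 interest = $1,219.60; pay $366.00 → $853.60
Week 6: $853.60 +$54.00 interest = $907.60; pay $290.00 → $617.60
Week 7: $617.60 +$54.00 interest = $671.60; pay $290.00 → $381.60
Week 8: $381.60 +$54.00 interest = $435.60; pay $290.00 → $145.60
Week 9: $145.60 +$54.00 interest = $199.60; pay $199.60 → $0.00
Total interest: $54.00 + $54.00 + $54.00 + $54.00 + $54.00 + $54.00 + $54.00 + $54.00 + $54.00 = $486.00

$486.00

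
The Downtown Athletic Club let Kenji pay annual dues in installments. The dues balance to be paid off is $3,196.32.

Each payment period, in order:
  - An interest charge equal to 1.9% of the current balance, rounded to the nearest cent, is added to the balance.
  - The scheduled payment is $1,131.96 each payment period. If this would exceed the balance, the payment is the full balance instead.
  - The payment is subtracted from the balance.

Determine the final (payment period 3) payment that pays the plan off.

Payment period 1: opening $3,196.32; interest $60.73 → $3,257.05; payment $1,131.96; balance $2,125.09
Payment period 2: opening $2,125.09; interest $40.38 → $2,165.47; payment $1,131.96; balance $1,033.51
Payment period 3: opening $1,033.51; interest $19.64 → $1,053.15; payment $1,053.15; balance $0.00

$1,053.15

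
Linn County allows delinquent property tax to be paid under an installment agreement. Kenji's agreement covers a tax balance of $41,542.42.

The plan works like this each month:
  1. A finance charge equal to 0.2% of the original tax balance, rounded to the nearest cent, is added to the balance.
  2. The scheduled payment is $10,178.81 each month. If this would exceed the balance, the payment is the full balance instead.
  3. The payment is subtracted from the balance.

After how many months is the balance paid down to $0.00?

5

Month 1: opening $41,542.42; interest $83.08 → $41,625.50; payment $10,178.81; balance $31,446.69
Month 2: opening $31,446.69; interest $83.08 → $31,529.77; payment $10,178.81; balance $21,350.96
Month 3: opening $21,350.96; interest $83.08 → $21,434.04; payment $10,178.81; balance $11,255.23
Month 4: opening $11,255.23; interest $83.08 → $11,338.31; payment $10,178.81; balance $1,159.50
Month 5: opening $1,159.50; interest $83.08 → $1,242.58; payment $1,242.58; balance $0.00
Balance reaches $0.00 in month 5.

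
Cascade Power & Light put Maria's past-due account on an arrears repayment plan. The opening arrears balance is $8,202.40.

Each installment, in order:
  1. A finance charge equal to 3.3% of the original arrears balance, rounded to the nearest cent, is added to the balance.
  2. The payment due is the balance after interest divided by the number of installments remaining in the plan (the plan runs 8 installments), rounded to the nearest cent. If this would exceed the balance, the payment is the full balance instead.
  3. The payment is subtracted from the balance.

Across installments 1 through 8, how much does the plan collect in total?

$10,367.84

Installment 1: $8,202.40 +$270.68 interest = $8,473.08; pay $1,059.14 → $7,413.94
Installment 2: $7,413.94 +$270.68 interest = $7,684.62; pay $1,097.80 → $6,586.82
Installment 3: $6,586.82 +$270.68 interest = $6,857.50; pay $1,142.92 → $5,714.58
Installment 4: $5,714.58 +$270.68 interest = $5,985.26; pay $1,197.05 → $4,788.21
Installment 5: $4,788.21 +$270.68 interest = $5,058.89; pay $1,264.72 → $3,794.17
Installment 6: $3,794.17 +$270.68 interest = $4,064.85; pay $1,354.95 → $2,709.90
Installment 7: $2,709.90 +$270.68 interest = $2,980.58; pay $1,490.29 → $1,490.29
Installment 8: $1,490.29 +$270.68 interest = $1,760.97; pay $1,760.97 → $0.00
Total paid: $10,367.84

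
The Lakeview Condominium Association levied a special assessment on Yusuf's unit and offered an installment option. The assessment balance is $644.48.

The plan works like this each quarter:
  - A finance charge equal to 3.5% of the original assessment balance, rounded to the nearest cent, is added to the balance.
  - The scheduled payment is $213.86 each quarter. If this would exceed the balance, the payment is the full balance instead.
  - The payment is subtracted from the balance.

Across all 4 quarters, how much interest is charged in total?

Quarter 1: $644.48 +$22.56 interest = $667.04; pay $213.86 → $453.18
Quarter 2: $453.18 +$22.56 interest = $475.74; pay $213.86 → $261.88
Quarter 3: $261.88 +$22.56 interest = $284.44; pay $213.86 → $70.58
Quarter 4: $70.58 +$22.56 interest = $93.14; pay $93.14 → $0.00
Total interest: $22.56 + $22.56 + $22.56 + $22.56 = $90.24

$90.24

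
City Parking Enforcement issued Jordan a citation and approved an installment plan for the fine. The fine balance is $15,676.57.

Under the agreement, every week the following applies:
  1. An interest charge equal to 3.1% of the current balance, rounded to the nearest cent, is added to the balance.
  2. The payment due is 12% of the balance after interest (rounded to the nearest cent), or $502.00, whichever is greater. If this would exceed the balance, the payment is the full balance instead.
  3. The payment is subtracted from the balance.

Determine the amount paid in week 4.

$1,448.49

# | Opening | Interest | Payment | End bal
1 | $15,676.57 | $485.97 | $1,939.50 | $14,223.04
2 | $14,223.04 | $440.91 | $1,759.67 | $12,904.28
3 | $12,904.28 | $400.03 | $1,596.52 | $11,707.79
4 | $11,707.79 | $362.94 | $1,448.49 | $10,622.24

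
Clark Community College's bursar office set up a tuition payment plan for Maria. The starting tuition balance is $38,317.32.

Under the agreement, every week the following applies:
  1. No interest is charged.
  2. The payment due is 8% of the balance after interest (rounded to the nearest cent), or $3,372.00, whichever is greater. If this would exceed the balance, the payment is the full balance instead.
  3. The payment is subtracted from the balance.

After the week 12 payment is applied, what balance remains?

Week 1: opening $38,317.32; payment $3,372.00; balance $34,945.32
Week 2: opening $34,945.32; payment $3,372.00; balance $31,573.32
Week 3: opening $31,573.32; payment $3,372.00; balance $28,201.32
Week 4: opening $28,201.32; payment $3,372.00; balance $24,829.32
Week 5: opening $24,829.32; payment $3,372.00; balance $21,457.32
Week 6: opening $21,457.32; payment $3,372.00; balance $18,085.32
Week 7: opening $18,085.32; payment $3,372.00; balance $14,713.32
Week 8: opening $14,713.32; payment $3,372.00; balance $11,341.32
Week 9: opening $11,341.32; payment $3,372.00; balance $7,969.32
Week 10: opening $7,969.32; payment $3,372.00; balance $4,597.32
Week 11: opening $4,597.32; payment $3,372.00; balance $1,225.32
Week 12: opening $1,225.32; payment $1,225.32; balance $0.00

$0.00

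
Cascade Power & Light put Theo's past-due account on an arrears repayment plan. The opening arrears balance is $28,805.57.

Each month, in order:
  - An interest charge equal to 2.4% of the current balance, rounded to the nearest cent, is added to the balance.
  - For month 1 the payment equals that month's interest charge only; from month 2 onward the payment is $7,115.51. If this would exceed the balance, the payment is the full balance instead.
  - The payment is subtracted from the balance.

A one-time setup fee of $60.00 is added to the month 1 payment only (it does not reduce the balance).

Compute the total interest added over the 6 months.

$2,568.73

# | Opening | Interest | Payment | Fee | End bal
1 | $28,805.57 | $691.33 | $691.33 | $60.00 | $28,805.57
2 | $28,805.57 | $691.33 | $7,115.51 | — | $22,381.39
3 | $22,381.39 | $537.15 | $7,115.51 | — | $15,803.03
4 | $15,803.03 | $379.27 | $7,115.51 | — | $9,066.79
5 | $9,066.79 | $217.60 | $7,115.51 | — | $2,168.88
6 | $2,168.88 | $52.05 | $2,220.93 | — | $0.00
Total interest: $691.33 + $691.33 + $537.15 + $379.27 + $217.60 + $52.05 = $2,568.73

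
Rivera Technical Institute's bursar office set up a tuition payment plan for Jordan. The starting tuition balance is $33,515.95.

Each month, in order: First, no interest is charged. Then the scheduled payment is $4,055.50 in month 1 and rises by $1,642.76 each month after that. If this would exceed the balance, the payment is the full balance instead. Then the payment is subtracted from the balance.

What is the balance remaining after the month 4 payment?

$7,437.39

Month 1: $33,515.95 − $4,055.50 → $29,460.45
Month 2: $29,460.45 − $5,698.26 → $23,762.19
Month 3: $23,762.19 − $7,341.02 → $16,421.17
Month 4: $16,421.17 − $8,983.78 → $7,437.39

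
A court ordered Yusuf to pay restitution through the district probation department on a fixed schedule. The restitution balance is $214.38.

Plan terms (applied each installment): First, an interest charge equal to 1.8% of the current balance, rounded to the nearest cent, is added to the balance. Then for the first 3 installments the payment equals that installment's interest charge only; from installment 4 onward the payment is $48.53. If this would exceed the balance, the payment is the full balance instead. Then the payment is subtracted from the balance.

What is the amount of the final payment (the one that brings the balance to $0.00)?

Installment 1: $214.38 +$3.86 interest = $218.24; pay $3.86 → $214.38
Installment 2: $214.38 +$3.86 interest = $218.24; pay $3.86 → $214.38
Installment 3: $214.38 +$3.86 interest = $218.24; pay $3.86 → $214.38
Installment 4: $214.38 +$3.86 interest = $218.24; pay $48.53 → $169.71
Installment 5: $169.71 +$3.05 interest = $172.76; pay $48.53 → $124.23
Installment 6: $124.23 +$2.24 interest = $126.47; pay $48.53 → $77.94
Installment 7: $77.94 +$1.40 interest = $79.34; pay $48.53 → $30.81
Installment 8: $30.81 +$0.55 interest = $31.36; pay $31.36 → $0.00

$31.36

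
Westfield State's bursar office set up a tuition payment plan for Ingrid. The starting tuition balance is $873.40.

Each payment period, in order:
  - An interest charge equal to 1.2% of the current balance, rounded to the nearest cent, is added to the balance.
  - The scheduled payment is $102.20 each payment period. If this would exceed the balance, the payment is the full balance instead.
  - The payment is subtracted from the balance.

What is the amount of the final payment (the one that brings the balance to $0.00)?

$7.27

Payment period 1: $873.40 +$10.48 interest = $883.88; pay $102.20 → $781.68
Payment period 2: $781.68 +$9.38 interest = $791.06; pay $102.20 → $688.86
Payment period 3: $688.86 +$8.27 interest = $697.13; pay $102.20 → $594.93
Payment period 4: $594.93 +$7.14 interest = $602.07; pay $102.20 → $499.87
Payment period 5: $499.87 +$6.00 interest = $505.87; pay $102.20 → $403.67
Payment period 6: $403.67 +$4.84 interest = $408.51; pay $102.20 → $306.31
Payment period 7: $306.31 +$3.68 interest = $309.99; pay $102.20 → $207.79
Payment period 8: $207.79 +$2.49 interest = $210.28; pay $102.20 → $108.08
Payment period 9: $108.08 +$1.30 interest = $109.38; pay $102.20 → $7.18
Payment period 10: $7.18 +$0.09 interest = $7.27; pay $7.27 → $0.00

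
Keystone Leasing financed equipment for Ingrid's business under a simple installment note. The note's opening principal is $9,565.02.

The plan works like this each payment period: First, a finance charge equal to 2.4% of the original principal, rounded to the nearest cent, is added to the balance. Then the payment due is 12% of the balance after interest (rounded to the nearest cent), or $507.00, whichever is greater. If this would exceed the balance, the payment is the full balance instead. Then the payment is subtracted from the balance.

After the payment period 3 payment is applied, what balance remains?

Payment period 1: opening $9,565.02; interest $229.56 → $9,794.58; payment $1,175.35; balance $8,619.23
Payment period 2: opening $8,619.23; interest $229.56 → $8,848.79; payment $1,061.85; balance $7,786.94
Payment period 3: opening $7,786.94; interest $229.56 → $8,016.50; payment $961.98; balance $7,054.52

$7,054.52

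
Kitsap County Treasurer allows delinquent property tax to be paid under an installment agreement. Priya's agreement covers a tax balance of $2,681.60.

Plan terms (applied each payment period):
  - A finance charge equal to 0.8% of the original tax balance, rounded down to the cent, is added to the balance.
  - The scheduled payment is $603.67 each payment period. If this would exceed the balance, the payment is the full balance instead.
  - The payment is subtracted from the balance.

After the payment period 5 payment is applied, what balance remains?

Payment period 1: $2,681.60 +$21.45 interest = $2,703.05; pay $603.67 → $2,099.38
Payment period 2: $2,099.38 +$21.45 interest = $2,120.83; pay $603.67 → $1,517.16
Payment period 3: $1,517.16 +$21.45 interest = $1,538.61; pay $603.67 → $934.94
Payment period 4: $934.94 +$21.45 interest = $956.39; pay $603.67 → $352.72
Payment period 5: $352.72 +$21.45 interest = $374.17; pay $374.17 → $0.00

$0.00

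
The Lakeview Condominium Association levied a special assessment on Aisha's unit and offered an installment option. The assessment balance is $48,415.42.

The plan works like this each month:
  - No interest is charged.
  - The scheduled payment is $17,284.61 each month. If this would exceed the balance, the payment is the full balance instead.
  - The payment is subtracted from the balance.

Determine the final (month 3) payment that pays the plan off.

$13,846.20

# | Opening | Payment | End bal
1 | $48,415.42 | $17,284.61 | $31,130.81
2 | $31,130.81 | $17,284.61 | $13,846.20
3 | $13,846.20 | $13,846.20 | $0.00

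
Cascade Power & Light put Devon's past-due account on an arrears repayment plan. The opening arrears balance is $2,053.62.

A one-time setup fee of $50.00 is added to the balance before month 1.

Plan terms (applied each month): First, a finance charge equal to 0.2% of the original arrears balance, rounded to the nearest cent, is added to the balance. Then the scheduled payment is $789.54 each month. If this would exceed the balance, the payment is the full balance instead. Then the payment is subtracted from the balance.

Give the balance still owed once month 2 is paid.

$532.76

Month 1: opening $2,103.62; interest $4.11 → $2,107.73; payment $789.54; balance $1,318.19
Month 2: opening $1,318.19; interest $4.11 → $1,322.30; payment $789.54; balance $532.76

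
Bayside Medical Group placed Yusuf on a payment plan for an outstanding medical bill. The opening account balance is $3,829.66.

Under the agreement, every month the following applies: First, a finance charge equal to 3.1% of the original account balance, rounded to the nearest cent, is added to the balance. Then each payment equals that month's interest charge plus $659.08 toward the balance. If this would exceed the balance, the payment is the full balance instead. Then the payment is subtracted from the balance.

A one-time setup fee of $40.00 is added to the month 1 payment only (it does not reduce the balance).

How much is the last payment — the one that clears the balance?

# | Opening | Interest | Payment | Fee | End bal
1 | $3,829.66 | $118.72 | $777.80 | $40.00 | $3,170.58
2 | $3,170.58 | $118.72 | $777.80 | — | $2,511.50
3 | $2,511.50 | $118.72 | $777.80 | — | $1,852.42
4 | $1,852.42 | $118.72 | $777.80 | — | $1,193.34
5 | $1,193.34 | $118.72 | $777.80 | — | $534.26
6 | $534.26 | $118.72 | $652.98 | — | $0.00

$652.98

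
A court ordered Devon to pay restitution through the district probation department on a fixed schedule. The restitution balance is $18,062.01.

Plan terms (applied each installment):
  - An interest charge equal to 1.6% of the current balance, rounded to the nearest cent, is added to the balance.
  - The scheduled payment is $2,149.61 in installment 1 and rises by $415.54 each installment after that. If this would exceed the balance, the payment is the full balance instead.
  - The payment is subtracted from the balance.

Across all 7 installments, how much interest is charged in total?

$1,144.36

Installment 1: $18,062.01 +$288.99 interest = $18,351.00; pay $2,149.61 → $16,201.39
Installment 2: $16,201.39 +$259.22 interest = $16,460.61; pay $2,565.15 → $13,895.46
Installment 3: $13,895.46 +$222.33 interest = $14,117.79; pay $2,980.69 → $11,137.10
Installment 4: $11,137.10 +$178.19 interest = $11,315.29; pay $3,396.23 → $7,919.06
Installment 5: $7,919.06 +$126.70 interest = $8,045.76; pay $3,811.77 → $4,233.99
Installment 6: $4,233.99 +$67.74 interest = $4,301.73; pay $4,227.31 → $74.42
Installment 7: $74.42 +$1.19 interest = $75.61; pay $75.61 → $0.00
Total interest: $288.99 + $259.22 + $222.33 + $178.19 + $126.70 + $67.74 + $1.19 = $1,144.36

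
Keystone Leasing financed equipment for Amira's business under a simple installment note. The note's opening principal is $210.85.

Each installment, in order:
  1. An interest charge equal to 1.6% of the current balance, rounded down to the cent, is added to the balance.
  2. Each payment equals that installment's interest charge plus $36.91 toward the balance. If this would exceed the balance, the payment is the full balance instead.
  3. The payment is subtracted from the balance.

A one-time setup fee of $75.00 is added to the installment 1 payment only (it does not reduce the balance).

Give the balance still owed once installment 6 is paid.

$0.00

Installment 1: $210.85 +$3.37 interest = $214.22; pay $40.28 (+ $75.00 fee) → $173.94
Installment 2: $173.94 +$2.78 interest = $176.72; pay $39.69 → $137.03
Installment 3: $137.03 +$2.19 interest = $139.22; pay $39.10 → $100.12
Installment 4: $100.12 +$1.60 interest = $101.72; pay $38.51 → $63.21
Installment 5: $63.21 +$1.01 interest = $64.22; pay $37.92 → $26.30
Installment 6: $26.30 +$0.42 interest = $26.72; pay $26.72 → $0.00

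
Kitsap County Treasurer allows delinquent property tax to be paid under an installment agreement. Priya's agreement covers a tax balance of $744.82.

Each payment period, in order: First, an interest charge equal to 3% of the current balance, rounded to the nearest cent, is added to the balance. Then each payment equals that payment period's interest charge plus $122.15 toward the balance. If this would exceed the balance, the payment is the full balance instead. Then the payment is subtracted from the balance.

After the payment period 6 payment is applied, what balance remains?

Payment period 1: opening $744.82; interest $22.34 → $767.16; payment $144.49; balance $622.67
Payment period 2: opening $622.67; interest $18.68 → $641.35; payment $140.83; balance $500.52
Payment period 3: opening $500.52; interest $15.02 → $515.54; payment $137.17; balance $378.37
Payment period 4: opening $378.37; interest $11.35 → $389.72; payment $133.50; balance $256.22
Payment period 5: opening $256.22; interest $7.69 → $263.91; payment $129.84; balance $134.07
Payment period 6: opening $134.07; interest $4.02 → $138.09; payment $126.17; balance $11.92

$11.92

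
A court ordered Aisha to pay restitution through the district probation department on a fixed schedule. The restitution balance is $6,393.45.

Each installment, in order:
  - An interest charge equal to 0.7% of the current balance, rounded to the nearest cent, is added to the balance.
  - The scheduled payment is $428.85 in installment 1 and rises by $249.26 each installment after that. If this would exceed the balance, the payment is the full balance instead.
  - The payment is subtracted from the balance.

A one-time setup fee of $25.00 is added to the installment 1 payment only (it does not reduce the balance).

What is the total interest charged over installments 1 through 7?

$194.65

Installment 1: $6,393.45 +$44.75 interest = $6,438.20; pay $428.85 (+ $25.00 fee) → $6,009.35
Installment 2: $6,009.35 +$42.07 interest = $6,051.42; pay $678.11 → $5,373.31
Installment 3: $5,373.31 +$37.61 interest = $5,410.92; pay $927.37 → $4,483.55
Installment 4: $4,483.55 +$31.38 interest = $4,514.93; pay $1,176.63 → $3,338.30
Installment 5: $3,338.30 +$23.37 interest = $3,361.67; pay $1,425.89 → $1,935.78
Installment 6: $1,935.78 +$13.55 interest = $1,949.33; pay $1,675.15 → $274.18
Installment 7: $274.18 +$1.92 interest = $276.10; pay $276.10 → $0.00
Total interest: $44.75 + $42.07 + $37.61 + $31.38 + $23.37 + $13.55 + $1.92 = $194.65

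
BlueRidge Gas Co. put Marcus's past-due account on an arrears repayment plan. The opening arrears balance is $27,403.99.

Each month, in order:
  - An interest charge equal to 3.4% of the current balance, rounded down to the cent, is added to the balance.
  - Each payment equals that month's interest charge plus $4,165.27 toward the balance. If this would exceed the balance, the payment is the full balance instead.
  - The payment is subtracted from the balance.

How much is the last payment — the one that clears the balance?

$2,494.39

# | Opening | Interest | Payment | End bal
1 | $27,403.99 | $931.73 | $5,097.00 | $23,238.72
2 | $23,238.72 | $790.11 | $4,955.38 | $19,073.45
3 | $19,073.45 | $648.49 | $4,813.76 | $14,908.18
4 | $14,908.18 | $506.87 | $4,672.14 | $10,742.91
5 | $10,742.91 | $365.25 | $4,530.52 | $6,577.64
6 | $6,577.64 | $223.63 | $4,388.90 | $2,412.37
7 | $2,412.37 | $82.02 | $2,494.39 | $0.00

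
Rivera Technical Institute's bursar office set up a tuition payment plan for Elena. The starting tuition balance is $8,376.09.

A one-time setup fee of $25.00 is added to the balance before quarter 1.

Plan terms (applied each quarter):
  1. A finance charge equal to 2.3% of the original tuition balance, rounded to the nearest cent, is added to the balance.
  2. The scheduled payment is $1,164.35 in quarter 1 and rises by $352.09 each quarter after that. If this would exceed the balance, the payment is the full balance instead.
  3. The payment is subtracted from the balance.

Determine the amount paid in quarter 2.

Quarter 1: opening $8,401.09; interest $192.65 → $8,593.74; payment $1,164.35; balance $7,429.39
Quarter 2: opening $7,429.39; interest $192.65 → $7,622.04; payment $1,516.44; balance $6,105.60

$1,516.44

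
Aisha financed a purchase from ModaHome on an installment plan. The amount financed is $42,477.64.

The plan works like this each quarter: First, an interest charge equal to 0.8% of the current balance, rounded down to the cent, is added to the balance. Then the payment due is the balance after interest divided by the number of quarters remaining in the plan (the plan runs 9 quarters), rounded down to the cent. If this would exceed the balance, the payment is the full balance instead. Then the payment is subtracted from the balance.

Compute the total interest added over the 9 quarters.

$1,735.83

Quarter 1: $42,477.64 +$339.82 interest = $42,817.46; pay $4,757.49 → $38,059.97
Quarter 2: $38,059.97 +$304.47 interest = $38,364.44; pay $4,795.55 → $33,568.89
Quarter 3: $33,568.89 +$268.55 interest = $33,837.44; pay $4,833.92 → $29,003.52
Quarter 4: $29,003.52 +$232.02 interest = $29,235.54; pay $4,872.59 → $24,362.95
Quarter 5: $24,362.95 +$194.90 interest = $24,557.85; pay $4,911.57 → $19,646.28
Quarter 6: $19,646.28 +$157.17 interest = $19,803.45; pay $4,950.86 → $14,852.59
Quarter 7: $14,852.59 +$118.82 interest = $14,971.41; pay $4,990.47 → $9,980.94
Quarter 8: $9,980.94 +$79.84 interest = $10,060.78; pay $5,030.39 → $5,030.39
Quarter 9: $5,030.39 +$40.24 interest = $5,070.63; pay $5,070.63 → $0.00
Total interest: $339.82 + $304.47 + $268.55 + $232.02 + $194.90 + $157.17 + $118.82 + $79.84 + $40.24 = $1,735.83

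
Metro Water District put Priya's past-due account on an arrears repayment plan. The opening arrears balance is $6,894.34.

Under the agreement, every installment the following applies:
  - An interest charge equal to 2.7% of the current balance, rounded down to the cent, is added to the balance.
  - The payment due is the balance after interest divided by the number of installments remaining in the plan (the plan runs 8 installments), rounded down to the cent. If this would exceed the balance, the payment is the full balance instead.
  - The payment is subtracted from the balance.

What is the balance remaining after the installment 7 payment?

$1,038.48

Installment 1: opening $6,894.34; interest $186.14 → $7,080.48; payment $885.06; balance $6,195.42
Installment 2: opening $6,195.42; interest $167.27 → $6,362.69; payment $908.95; balance $5,453.74
Installment 3: opening $5,453.74; interest $147.25 → $5,600.99; payment $933.49; balance $4,667.50
Installment 4: opening $4,667.50; interest $126.02 → $4,793.52; payment $958.70; balance $3,834.82
Installment 5: opening $3,834.82; interest $103.54 → $3,938.36; payment $984.59; balance $2,953.77
Installment 6: opening $2,953.77; interest $79.75 → $3,033.52; payment $1,011.17; balance $2,022.35
Installment 7: opening $2,022.35; interest $54.60 → $2,076.95; payment $1,038.47; balance $1,038.48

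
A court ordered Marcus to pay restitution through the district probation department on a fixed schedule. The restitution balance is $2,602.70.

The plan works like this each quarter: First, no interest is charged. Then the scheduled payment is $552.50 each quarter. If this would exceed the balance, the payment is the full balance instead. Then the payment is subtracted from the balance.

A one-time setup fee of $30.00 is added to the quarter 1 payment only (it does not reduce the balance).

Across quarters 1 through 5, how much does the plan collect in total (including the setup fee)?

$2,632.70

# | Opening | Payment | Fee | End bal
1 | $2,602.70 | $552.50 | $30.00 | $2,050.20
2 | $2,050.20 | $552.50 | — | $1,497.70
3 | $1,497.70 | $552.50 | — | $945.20
4 | $945.20 | $552.50 | — | $392.70
5 | $392.70 | $392.70 | — | $0.00
Total paid: $2,632.70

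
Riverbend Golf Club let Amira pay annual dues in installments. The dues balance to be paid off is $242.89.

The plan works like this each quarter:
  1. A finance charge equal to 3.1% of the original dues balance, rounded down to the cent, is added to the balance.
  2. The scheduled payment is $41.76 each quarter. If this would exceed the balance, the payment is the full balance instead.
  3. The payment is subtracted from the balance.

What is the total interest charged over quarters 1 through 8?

$60.16

Quarter 1: opening $242.89; interest $7.52 → $250.41; payment $41.76; balance $208.65
Quarter 2: opening $208.65; interest $7.52 → $216.17; payment $41.76; balance $174.41
Quarter 3: opening $174.41; interest $7.52 → $181.93; payment $41.76; balance $140.17
Quarter 4: opening $140.17; interest $7.52 → $147.69; payment $41.76; balance $105.93
Quarter 5: opening $105.93; interest $7.52 → $113.45; payment $41.76; balance $71.69
Quarter 6: opening $71.69; interest $7.52 → $79.21; payment $41.76; balance $37.45
Quarter 7: opening $37.45; interest $7.52 → $44.97; payment $41.76; balance $3.21
Quarter 8: opening $3.21; interest $7.52 → $10.73; payment $10.73; balance $0.00
Total interest: $7.52 + $7.52 + $7.52 + $7.52 + $7.52 + $7.52 + $7.52 + $7.52 = $60.16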